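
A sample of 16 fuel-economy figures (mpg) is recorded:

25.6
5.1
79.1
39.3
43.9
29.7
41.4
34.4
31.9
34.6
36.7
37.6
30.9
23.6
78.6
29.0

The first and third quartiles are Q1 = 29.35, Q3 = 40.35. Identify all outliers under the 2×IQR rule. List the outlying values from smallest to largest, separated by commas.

IQR = Q3 − Q1 = 40.35 − 29.35 = 11.00.
Lower fence = Q1 − 2·IQR = 29.35 − 22.00 = 7.35.
Upper fence = Q3 + 2·IQR = 40.35 + 22.00 = 62.35.
5.1 < 7.35 → outlier.
78.6 > 62.35 → outlier.
79.1 > 62.35 → outlier.
All remaining values lie within [7.35, 62.35].

5.1, 78.6, 79.1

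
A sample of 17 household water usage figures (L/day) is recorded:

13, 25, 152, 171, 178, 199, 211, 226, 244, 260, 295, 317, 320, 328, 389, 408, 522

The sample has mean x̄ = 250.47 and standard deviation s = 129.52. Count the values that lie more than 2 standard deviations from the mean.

Cutoffs: x̄ ± 2s = [-8.57, 509.51].
Outside the cutoffs: 522.

1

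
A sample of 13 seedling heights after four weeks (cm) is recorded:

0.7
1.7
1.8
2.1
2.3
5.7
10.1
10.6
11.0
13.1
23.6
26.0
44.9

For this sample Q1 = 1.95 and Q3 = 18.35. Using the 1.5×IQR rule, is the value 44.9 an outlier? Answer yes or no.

yes

IQR = Q3 − Q1 = 18.35 − 1.95 = 16.40.
Lower fence = Q1 − 1.5·IQR = 1.95 − 24.60 = -22.65.
Upper fence = Q3 + 1.5·IQR = 18.35 + 24.60 = 42.95.
44.9 lies above the upper fence.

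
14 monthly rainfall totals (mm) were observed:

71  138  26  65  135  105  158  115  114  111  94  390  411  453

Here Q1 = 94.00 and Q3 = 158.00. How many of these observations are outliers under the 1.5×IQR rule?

3

IQR = 64.00; fences at 94.00 − 96.00 = -2.00 and 158.00 + 96.00 = 254.00.
Outside the cutoffs: 390, 411, 453.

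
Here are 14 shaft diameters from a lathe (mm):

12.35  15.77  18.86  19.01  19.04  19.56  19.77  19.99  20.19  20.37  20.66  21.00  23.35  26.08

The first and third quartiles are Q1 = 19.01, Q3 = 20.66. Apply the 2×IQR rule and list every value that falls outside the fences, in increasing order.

12.35, 26.08

IQR = Q3 − Q1 = 20.66 − 19.01 = 1.65.
Lower fence = Q1 − 2·IQR = 19.01 − 3.30 = 15.71.
Upper fence = Q3 + 2·IQR = 20.66 + 3.30 = 23.96.
12.35 < 15.71 → outlier.
26.08 > 23.96 → outlier.
All remaining values lie within [15.71, 23.96].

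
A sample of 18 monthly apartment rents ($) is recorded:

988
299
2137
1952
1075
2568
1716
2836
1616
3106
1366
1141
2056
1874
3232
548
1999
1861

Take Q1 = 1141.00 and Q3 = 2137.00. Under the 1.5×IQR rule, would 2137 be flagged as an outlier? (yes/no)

no

IQR = Q3 − Q1 = 2137.00 − 1141.00 = 996.00.
Lower fence = Q1 − 1.5·IQR = 1141.00 − 1494.00 = -353.00.
Upper fence = Q3 + 1.5·IQR = 2137.00 + 1494.00 = 3631.00.
2137 lies within [-353.00, 3631.00].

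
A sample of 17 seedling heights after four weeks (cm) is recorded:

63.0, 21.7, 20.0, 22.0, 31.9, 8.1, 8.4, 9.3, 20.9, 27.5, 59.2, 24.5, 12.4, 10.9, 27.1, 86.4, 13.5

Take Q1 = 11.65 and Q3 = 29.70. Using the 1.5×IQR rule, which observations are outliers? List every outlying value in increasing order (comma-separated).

59.2, 63.0, 86.4

IQR = Q3 − Q1 = 29.70 − 11.65 = 18.05.
Lower fence = Q1 − 1.5·IQR = 11.65 − 27.075 = -15.425.
Upper fence = Q3 + 1.5·IQR = 29.70 + 27.075 = 56.775.
59.2 > 56.775 → outlier.
63.0 > 56.775 → outlier.
86.4 > 56.775 → outlier.
All remaining values lie within [-15.425, 56.775].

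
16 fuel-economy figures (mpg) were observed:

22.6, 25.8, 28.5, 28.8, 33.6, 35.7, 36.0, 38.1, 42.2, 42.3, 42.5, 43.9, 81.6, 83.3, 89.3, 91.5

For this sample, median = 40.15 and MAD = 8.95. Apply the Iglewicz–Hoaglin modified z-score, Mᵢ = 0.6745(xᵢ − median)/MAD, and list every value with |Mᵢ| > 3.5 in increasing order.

|Mᵢ| > 3.5 ⇔ |xᵢ − 40.15| > 3.5·8.95/0.6745 = 46.44.
So outliers lie outside [-6.29, 86.59].
89.3: M = 3.70 → outlier.
91.5: M = 3.87 → outlier.

89.3, 91.5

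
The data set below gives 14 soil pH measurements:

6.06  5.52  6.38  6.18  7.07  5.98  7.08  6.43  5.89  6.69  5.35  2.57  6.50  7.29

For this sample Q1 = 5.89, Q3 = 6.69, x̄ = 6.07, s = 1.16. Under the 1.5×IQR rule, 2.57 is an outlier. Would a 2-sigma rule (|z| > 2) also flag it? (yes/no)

yes

z = (2.57 − 6.07) / 1.16 = -3.02.
|z| = 3.02 > 2.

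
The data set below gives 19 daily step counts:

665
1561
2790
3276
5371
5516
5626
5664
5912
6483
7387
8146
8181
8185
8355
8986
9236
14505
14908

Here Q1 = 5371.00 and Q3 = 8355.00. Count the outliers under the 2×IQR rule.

IQR = 2984.00; fences at 5371.00 − 5968.00 = -597.00 and 8355.00 + 5968.00 = 14323.00.
Outside the cutoffs: 14505, 14908.

2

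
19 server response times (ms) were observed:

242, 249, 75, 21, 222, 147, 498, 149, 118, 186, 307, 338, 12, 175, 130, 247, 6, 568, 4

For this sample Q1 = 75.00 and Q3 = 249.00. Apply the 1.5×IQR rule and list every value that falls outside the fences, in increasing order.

568

IQR = Q3 − Q1 = 249.00 − 75.00 = 174.00.
Lower fence = Q1 − 1.5·IQR = 75.00 − 261.00 = -186.00.
Upper fence = Q3 + 1.5·IQR = 249.00 + 261.00 = 510.00.
568 > 510.00 → outlier.
All remaining values lie within [-186.00, 510.00].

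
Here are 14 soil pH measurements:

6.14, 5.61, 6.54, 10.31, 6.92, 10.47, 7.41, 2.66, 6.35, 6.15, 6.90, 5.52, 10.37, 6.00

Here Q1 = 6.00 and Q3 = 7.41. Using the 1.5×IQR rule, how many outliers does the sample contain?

IQR = 1.41; fences at 6.00 − 2.115 = 3.885 and 7.41 + 2.115 = 9.525.
Outside the cutoffs: 2.66, 10.31, 10.37, 10.47.

4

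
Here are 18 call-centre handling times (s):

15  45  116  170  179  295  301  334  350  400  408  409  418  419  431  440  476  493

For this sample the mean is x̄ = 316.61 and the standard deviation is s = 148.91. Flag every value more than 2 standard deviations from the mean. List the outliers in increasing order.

Cutoffs at x̄ ± 2s: 316.61 ± 2·148.91 = [18.79, 614.43].
15: z = -2.03, |z| > 2 → outlier.
Every other value lies within [18.79, 614.43].

15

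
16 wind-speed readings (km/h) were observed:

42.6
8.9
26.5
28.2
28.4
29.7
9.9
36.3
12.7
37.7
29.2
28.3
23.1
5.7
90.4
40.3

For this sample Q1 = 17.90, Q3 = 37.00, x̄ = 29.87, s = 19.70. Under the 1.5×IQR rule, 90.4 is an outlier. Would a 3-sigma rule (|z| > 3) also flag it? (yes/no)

yes

z = (90.4 − 29.87) / 19.70 = 3.07.
|z| = 3.07 > 3.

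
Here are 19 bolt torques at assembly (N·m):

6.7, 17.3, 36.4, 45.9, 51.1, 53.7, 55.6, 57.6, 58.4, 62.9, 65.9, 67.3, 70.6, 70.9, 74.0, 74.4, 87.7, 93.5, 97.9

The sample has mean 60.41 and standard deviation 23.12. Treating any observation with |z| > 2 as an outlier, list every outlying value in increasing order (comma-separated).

Cutoffs at x̄ ± 2s: 60.41 ± 2·23.12 = [14.17, 106.65].
6.7: z = -2.32, |z| > 2 → outlier.
Every other value lies within [14.17, 106.65].

6.7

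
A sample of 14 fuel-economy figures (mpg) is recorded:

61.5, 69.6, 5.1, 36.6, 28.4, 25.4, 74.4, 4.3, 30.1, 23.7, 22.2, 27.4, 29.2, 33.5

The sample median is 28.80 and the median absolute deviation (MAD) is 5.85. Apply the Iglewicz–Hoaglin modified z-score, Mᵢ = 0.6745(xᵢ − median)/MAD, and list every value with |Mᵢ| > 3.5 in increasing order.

61.5, 69.6, 74.4

|Mᵢ| > 3.5 ⇔ |xᵢ − 28.80| > 3.5·5.85/0.6745 = 30.36.
So outliers lie outside [-1.56, 59.16].
61.5: M = 3.77 → outlier.
69.6: M = 4.70 → outlier.
74.4: M = 5.26 → outlier.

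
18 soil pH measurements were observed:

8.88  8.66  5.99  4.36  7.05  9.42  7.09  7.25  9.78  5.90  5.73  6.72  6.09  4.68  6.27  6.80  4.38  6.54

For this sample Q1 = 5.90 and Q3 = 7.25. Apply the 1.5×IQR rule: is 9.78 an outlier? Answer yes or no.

yes

IQR = Q3 − Q1 = 7.25 − 5.90 = 1.35.
Lower fence = Q1 − 1.5·IQR = 5.90 − 2.025 = 3.875.
Upper fence = Q3 + 1.5·IQR = 7.25 + 2.025 = 9.275.
9.78 lies above the upper fence.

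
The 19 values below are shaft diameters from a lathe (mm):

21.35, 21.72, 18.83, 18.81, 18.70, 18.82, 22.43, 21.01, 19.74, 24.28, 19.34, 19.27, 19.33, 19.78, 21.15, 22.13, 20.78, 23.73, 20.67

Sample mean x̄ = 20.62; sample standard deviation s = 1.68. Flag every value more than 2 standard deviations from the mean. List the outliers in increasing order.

Cutoffs at x̄ ± 2s: 20.62 ± 2·1.68 = [17.26, 23.98].
24.28: z = 2.18, |z| > 2 → outlier.
Every other value lies within [17.26, 23.98].

24.28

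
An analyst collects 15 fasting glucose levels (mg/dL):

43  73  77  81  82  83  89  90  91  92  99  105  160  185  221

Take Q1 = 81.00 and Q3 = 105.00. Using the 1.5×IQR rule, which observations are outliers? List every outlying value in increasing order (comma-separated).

IQR = Q3 − Q1 = 105.00 − 81.00 = 24.00.
Lower fence = Q1 − 1.5·IQR = 81.00 − 36.00 = 45.00.
Upper fence = Q3 + 1.5·IQR = 105.00 + 36.00 = 141.00.
43 < 45.00 → outlier.
160 > 141.00 → outlier.
185 > 141.00 → outlier.
221 > 141.00 → outlier.
All remaining values lie within [45.00, 141.00].

43, 160, 185, 221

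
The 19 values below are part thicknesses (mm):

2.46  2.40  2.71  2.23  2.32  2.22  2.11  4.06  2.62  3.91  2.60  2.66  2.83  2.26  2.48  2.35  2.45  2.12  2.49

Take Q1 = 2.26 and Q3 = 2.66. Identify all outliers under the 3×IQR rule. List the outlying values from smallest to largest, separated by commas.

3.91, 4.06

IQR = Q3 − Q1 = 2.66 − 2.26 = 0.40.
Lower fence = Q1 − 3·IQR = 2.26 − 1.20 = 1.06.
Upper fence = Q3 + 3·IQR = 2.66 + 1.20 = 3.86.
3.91 > 3.86 → outlier.
4.06 > 3.86 → outlier.
All remaining values lie within [1.06, 3.86].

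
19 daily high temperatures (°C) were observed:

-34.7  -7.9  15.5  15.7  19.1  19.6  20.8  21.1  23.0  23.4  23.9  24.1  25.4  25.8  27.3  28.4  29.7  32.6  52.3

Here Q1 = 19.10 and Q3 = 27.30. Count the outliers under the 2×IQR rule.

3

IQR = 8.20; fences at 19.10 − 16.40 = 2.70 and 27.30 + 16.40 = 43.70.
Outside the cutoffs: -34.7, -7.9, 52.3.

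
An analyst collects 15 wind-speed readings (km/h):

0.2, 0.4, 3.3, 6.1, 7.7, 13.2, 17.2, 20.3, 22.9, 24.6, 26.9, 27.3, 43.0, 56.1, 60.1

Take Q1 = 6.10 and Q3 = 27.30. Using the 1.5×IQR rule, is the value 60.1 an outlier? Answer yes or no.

yes

IQR = Q3 − Q1 = 27.30 − 6.10 = 21.20.
Lower fence = Q1 − 1.5·IQR = 6.10 − 31.80 = -25.70.
Upper fence = Q3 + 1.5·IQR = 27.30 + 31.80 = 59.10.
60.1 lies above the upper fence.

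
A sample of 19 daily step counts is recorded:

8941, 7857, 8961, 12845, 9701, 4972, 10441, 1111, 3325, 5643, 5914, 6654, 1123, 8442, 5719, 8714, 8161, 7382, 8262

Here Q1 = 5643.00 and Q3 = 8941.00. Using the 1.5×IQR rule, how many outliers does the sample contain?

IQR = 3298.00; fences at 5643.00 − 4947.00 = 696.00 and 8941.00 + 4947.00 = 13888.00.
Every value lies within the cutoffs.

0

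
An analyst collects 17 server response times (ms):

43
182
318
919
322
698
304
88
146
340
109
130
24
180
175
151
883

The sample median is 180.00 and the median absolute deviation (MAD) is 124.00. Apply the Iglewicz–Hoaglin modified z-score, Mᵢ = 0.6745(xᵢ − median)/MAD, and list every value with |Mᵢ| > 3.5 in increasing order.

883, 919

|Mᵢ| > 3.5 ⇔ |xᵢ − 180.00| > 3.5·124.00/0.6745 = 643.44.
So outliers lie outside [-463.44, 823.44].
883: M = 3.82 → outlier.
919: M = 4.02 → outlier.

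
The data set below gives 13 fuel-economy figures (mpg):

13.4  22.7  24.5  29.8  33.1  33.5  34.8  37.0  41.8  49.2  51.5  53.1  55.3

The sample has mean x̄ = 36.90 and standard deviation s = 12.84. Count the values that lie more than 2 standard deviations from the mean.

0

Cutoffs: x̄ ± 2s = [11.22, 62.58].
Every value lies within the cutoffs.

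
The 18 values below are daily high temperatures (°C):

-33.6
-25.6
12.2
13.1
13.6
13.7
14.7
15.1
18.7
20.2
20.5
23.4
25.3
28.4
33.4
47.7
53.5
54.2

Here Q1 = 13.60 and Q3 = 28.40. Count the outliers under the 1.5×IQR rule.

IQR = 14.80; fences at 13.60 − 22.20 = -8.60 and 28.40 + 22.20 = 50.60.
Outside the cutoffs: -33.6, -25.6, 53.5, 54.2.

4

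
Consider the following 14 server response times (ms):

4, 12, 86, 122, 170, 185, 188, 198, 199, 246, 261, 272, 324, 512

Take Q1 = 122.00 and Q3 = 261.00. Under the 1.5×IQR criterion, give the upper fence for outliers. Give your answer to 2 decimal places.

469.50

IQR = Q3 − Q1 = 261.00 − 122.00 = 139.00.
Lower fence = Q1 − 1.5·IQR = 122.00 − 208.50 = -86.50.
Upper fence = Q3 + 1.5·IQR = 261.00 + 208.50 = 469.50.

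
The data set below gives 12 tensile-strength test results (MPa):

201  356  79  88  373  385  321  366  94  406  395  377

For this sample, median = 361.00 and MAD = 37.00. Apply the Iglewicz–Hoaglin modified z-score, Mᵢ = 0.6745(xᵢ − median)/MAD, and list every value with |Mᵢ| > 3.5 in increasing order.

79, 88, 94

|Mᵢ| > 3.5 ⇔ |xᵢ − 361.00| > 3.5·37.00/0.6745 = 191.99.
So outliers lie outside [169.01, 552.99].
79: M = -5.14 → outlier.
88: M = -4.98 → outlier.
94: M = -4.87 → outlier.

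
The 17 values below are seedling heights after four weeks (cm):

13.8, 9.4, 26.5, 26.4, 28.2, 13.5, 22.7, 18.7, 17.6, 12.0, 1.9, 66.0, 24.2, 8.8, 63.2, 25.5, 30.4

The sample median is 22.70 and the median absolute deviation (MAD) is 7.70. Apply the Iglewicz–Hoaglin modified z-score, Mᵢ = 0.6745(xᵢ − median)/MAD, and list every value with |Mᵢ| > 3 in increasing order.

|Mᵢ| > 3 ⇔ |xᵢ − 22.70| > 3·7.70/0.6745 = 34.25.
So outliers lie outside [-11.55, 56.95].
63.2: M = 3.55 → outlier.
66.0: M = 3.79 → outlier.

63.2, 66.0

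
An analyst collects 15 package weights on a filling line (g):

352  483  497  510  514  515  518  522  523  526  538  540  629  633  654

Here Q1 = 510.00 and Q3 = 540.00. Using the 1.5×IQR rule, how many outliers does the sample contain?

4

IQR = 30.00; fences at 510.00 − 45.00 = 465.00 and 540.00 + 45.00 = 585.00.
Outside the cutoffs: 352, 629, 633, 654.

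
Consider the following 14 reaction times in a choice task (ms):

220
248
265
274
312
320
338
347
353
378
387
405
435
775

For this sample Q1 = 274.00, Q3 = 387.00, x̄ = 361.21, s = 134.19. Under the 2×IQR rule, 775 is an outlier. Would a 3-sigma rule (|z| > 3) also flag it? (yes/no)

yes

z = (775 − 361.21) / 134.19 = 3.08.
|z| = 3.08 > 3.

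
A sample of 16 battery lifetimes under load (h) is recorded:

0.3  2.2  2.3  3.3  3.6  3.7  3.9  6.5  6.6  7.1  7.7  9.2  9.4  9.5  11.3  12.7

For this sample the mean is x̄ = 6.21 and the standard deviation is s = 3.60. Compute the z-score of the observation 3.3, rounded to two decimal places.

-0.81

z = (3.3 − 6.21) / 3.60 = -0.81.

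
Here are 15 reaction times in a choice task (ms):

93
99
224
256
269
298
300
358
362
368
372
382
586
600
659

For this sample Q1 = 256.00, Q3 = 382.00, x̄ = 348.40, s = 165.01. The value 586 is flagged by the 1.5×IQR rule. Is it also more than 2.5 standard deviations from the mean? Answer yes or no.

z = (586 − 348.40) / 165.01 = 1.44.
|z| = 1.44 ≤ 2.5.

no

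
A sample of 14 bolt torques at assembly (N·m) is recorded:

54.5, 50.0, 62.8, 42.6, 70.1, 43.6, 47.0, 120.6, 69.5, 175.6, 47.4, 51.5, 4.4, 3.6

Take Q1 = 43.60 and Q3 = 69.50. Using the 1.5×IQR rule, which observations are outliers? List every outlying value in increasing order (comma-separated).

IQR = Q3 − Q1 = 69.50 − 43.60 = 25.90.
Lower fence = Q1 − 1.5·IQR = 43.60 − 38.85 = 4.75.
Upper fence = Q3 + 1.5·IQR = 69.50 + 38.85 = 108.35.
3.6 < 4.75 → outlier.
4.4 < 4.75 → outlier.
120.6 > 108.35 → outlier.
175.6 > 108.35 → outlier.
All remaining values lie within [4.75, 108.35].

3.6, 4.4, 120.6, 175.6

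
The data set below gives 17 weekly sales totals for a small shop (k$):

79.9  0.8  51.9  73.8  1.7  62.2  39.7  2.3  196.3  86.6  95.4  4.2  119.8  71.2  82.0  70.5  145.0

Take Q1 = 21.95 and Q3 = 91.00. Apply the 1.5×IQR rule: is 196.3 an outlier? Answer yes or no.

IQR = Q3 − Q1 = 91.00 − 21.95 = 69.05.
Lower fence = Q1 − 1.5·IQR = 21.95 − 103.575 = -81.625.
Upper fence = Q3 + 1.5·IQR = 91.00 + 103.575 = 194.575.
196.3 lies above the upper fence.

yes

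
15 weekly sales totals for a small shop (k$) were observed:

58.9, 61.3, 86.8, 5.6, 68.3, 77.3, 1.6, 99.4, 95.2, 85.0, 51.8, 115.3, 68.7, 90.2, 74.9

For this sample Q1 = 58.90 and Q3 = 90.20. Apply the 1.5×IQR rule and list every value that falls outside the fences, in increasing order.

IQR = Q3 − Q1 = 90.20 − 58.90 = 31.30.
Lower fence = Q1 − 1.5·IQR = 58.90 − 46.95 = 11.95.
Upper fence = Q3 + 1.5·IQR = 90.20 + 46.95 = 137.15.
1.6 < 11.95 → outlier.
5.6 < 11.95 → outlier.
All remaining values lie within [11.95, 137.15].

1.6, 5.6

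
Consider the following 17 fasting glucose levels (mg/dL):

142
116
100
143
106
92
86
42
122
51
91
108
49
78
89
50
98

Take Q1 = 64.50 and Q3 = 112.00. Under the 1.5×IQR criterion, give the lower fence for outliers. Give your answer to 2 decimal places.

-6.75

IQR = Q3 − Q1 = 112.00 − 64.50 = 47.50.
Lower fence = Q1 − 1.5·IQR = 64.50 − 71.25 = -6.75.
Upper fence = Q3 + 1.5·IQR = 112.00 + 71.25 = 183.25.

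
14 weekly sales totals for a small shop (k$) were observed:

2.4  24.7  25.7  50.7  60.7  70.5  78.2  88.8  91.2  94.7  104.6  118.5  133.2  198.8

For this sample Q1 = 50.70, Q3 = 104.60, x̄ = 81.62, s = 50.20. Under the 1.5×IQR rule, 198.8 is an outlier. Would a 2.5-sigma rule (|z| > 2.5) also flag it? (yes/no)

no

z = (198.8 − 81.62) / 50.20 = 2.33.
|z| = 2.33 ≤ 2.5.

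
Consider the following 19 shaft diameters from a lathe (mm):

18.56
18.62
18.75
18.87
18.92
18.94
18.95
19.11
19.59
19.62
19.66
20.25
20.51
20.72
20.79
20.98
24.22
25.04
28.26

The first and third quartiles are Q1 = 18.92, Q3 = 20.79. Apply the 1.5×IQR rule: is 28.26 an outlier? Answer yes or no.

IQR = Q3 − Q1 = 20.79 − 18.92 = 1.87.
Lower fence = Q1 − 1.5·IQR = 18.92 − 2.805 = 16.115.
Upper fence = Q3 + 1.5·IQR = 20.79 + 2.805 = 23.595.
28.26 lies above the upper fence.

yes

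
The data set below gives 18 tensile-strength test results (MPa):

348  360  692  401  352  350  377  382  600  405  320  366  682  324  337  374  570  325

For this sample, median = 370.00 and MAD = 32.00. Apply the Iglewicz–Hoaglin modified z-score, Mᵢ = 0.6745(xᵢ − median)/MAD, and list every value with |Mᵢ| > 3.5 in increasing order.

570, 600, 682, 692

|Mᵢ| > 3.5 ⇔ |xᵢ − 370.00| > 3.5·32.00/0.6745 = 166.05.
So outliers lie outside [203.95, 536.05].
570: M = 4.22 → outlier.
600: M = 4.85 → outlier.
682: M = 6.58 → outlier.
692: M = 6.79 → outlier.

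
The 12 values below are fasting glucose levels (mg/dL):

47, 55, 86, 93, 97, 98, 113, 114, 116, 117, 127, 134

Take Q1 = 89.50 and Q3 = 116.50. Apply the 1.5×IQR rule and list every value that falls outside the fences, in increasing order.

47

IQR = Q3 − Q1 = 116.50 − 89.50 = 27.00.
Lower fence = Q1 − 1.5·IQR = 89.50 − 40.50 = 49.00.
Upper fence = Q3 + 1.5·IQR = 116.50 + 40.50 = 157.00.
47 < 49.00 → outlier.
All remaining values lie within [49.00, 157.00].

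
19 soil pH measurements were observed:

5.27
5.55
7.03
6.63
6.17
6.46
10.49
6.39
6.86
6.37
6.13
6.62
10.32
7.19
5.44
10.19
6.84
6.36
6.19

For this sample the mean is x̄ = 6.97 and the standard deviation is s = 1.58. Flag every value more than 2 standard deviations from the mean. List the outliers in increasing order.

Cutoffs at x̄ ± 2s: 6.97 ± 2·1.58 = [3.81, 10.13].
10.19: z = 2.04, |z| > 2 → outlier.
10.32: z = 2.12, |z| > 2 → outlier.
10.49: z = 2.23, |z| > 2 → outlier.
Every other value lies within [3.81, 10.13].

10.19, 10.32, 10.49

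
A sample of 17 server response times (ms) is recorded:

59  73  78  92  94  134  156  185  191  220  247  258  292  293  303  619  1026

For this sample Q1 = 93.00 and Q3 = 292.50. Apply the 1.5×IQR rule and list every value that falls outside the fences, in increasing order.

IQR = Q3 − Q1 = 292.50 − 93.00 = 199.50.
Lower fence = Q1 − 1.5·IQR = 93.00 − 299.25 = -206.25.
Upper fence = Q3 + 1.5·IQR = 292.50 + 299.25 = 591.75.
619 > 591.75 → outlier.
1026 > 591.75 → outlier.
All remaining values lie within [-206.25, 591.75].

619, 1026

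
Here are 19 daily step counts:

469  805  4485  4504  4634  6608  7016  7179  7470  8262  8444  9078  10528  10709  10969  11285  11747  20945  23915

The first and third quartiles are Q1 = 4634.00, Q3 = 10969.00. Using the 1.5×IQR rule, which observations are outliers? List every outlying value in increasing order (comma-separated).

20945, 23915

IQR = Q3 − Q1 = 10969.00 − 4634.00 = 6335.00.
Lower fence = Q1 − 1.5·IQR = 4634.00 − 9502.50 = -4868.50.
Upper fence = Q3 + 1.5·IQR = 10969.00 + 9502.50 = 20471.50.
20945 > 20471.50 → outlier.
23915 > 20471.50 → outlier.
All remaining values lie within [-4868.50, 20471.50].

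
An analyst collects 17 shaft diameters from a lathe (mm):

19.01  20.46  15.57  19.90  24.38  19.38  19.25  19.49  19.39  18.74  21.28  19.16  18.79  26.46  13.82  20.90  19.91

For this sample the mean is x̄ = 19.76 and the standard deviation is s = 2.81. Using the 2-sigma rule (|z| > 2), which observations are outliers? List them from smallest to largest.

13.82, 26.46

Cutoffs at x̄ ± 2s: 19.76 ± 2·2.81 = [14.14, 25.38].
13.82: z = -2.11, |z| > 2 → outlier.
26.46: z = 2.38, |z| > 2 → outlier.
Every other value lies within [14.14, 25.38].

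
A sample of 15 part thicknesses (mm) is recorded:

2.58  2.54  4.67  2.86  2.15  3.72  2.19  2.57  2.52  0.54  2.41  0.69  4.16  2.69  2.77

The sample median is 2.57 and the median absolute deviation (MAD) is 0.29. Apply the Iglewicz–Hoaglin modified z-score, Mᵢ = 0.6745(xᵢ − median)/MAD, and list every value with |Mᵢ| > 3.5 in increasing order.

|Mᵢ| > 3.5 ⇔ |xᵢ − 2.57| > 3.5·0.29/0.6745 = 1.50.
So outliers lie outside [1.07, 4.07].
0.54: M = -4.72 → outlier.
0.69: M = -4.37 → outlier.
4.16: M = 3.70 → outlier.
4.67: M = 4.88 → outlier.

0.54, 0.69, 4.16, 4.67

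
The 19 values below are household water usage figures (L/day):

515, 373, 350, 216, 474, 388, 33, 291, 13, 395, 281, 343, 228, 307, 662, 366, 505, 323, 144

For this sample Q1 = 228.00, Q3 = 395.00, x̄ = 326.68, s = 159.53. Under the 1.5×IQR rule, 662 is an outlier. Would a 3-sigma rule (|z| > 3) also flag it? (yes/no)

z = (662 − 326.68) / 159.53 = 2.10.
|z| = 2.10 ≤ 3.

no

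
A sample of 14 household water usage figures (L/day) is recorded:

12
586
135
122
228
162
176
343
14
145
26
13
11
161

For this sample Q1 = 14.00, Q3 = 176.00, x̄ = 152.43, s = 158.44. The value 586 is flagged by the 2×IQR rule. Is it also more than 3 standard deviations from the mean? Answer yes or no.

no

z = (586 − 152.43) / 158.44 = 2.74.
|z| = 2.74 ≤ 3.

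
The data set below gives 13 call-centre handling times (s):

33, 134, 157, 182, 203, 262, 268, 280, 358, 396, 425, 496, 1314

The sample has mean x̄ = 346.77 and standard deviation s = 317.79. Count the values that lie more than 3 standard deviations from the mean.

Cutoffs: x̄ ± 3s = [-606.60, 1300.14].
Outside the cutoffs: 1314.

1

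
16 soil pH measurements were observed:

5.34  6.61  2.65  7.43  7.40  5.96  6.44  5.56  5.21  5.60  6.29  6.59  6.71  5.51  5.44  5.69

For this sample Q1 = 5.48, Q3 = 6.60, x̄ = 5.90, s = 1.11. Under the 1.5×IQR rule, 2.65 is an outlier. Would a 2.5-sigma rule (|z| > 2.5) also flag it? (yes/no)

yes

z = (2.65 − 5.90) / 1.11 = -2.93.
|z| = 2.93 > 2.5.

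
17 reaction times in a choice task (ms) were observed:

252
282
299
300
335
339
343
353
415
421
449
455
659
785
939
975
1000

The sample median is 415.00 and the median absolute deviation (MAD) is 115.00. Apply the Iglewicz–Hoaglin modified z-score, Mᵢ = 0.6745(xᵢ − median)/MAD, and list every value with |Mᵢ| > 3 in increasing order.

939, 975, 1000

|Mᵢ| > 3 ⇔ |xᵢ − 415.00| > 3·115.00/0.6745 = 511.49.
So outliers lie outside [-96.49, 926.49].
939: M = 3.07 → outlier.
975: M = 3.28 → outlier.
1000: M = 3.43 → outlier.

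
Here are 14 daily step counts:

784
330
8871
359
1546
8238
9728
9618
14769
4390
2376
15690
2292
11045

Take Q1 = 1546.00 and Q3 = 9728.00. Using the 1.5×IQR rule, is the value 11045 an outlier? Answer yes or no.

no

IQR = Q3 − Q1 = 9728.00 − 1546.00 = 8182.00.
Lower fence = Q1 − 1.5·IQR = 1546.00 − 12273.00 = -10727.00.
Upper fence = Q3 + 1.5·IQR = 9728.00 + 12273.00 = 22001.00.
11045 lies within [-10727.00, 22001.00].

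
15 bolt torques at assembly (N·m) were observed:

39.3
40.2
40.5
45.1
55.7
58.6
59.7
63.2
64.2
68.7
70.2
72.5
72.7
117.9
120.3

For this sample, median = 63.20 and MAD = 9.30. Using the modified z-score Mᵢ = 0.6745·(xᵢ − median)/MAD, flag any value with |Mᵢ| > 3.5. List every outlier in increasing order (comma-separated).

117.9, 120.3

|Mᵢ| > 3.5 ⇔ |xᵢ − 63.20| > 3.5·9.30/0.6745 = 48.26.
So outliers lie outside [14.94, 111.46].
117.9: M = 3.97 → outlier.
120.3: M = 4.14 → outlier.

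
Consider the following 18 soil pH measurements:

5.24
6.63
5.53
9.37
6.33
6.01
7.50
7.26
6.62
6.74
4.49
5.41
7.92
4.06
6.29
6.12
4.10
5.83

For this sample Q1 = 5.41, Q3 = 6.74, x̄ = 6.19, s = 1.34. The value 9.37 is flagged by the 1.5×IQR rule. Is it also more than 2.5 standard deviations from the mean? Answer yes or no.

z = (9.37 − 6.19) / 1.34 = 2.37.
|z| = 2.37 ≤ 2.5.

no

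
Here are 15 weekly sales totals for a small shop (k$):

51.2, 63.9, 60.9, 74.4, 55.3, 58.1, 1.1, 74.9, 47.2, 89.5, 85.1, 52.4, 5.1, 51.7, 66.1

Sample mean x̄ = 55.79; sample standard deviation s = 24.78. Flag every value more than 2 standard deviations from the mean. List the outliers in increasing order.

1.1, 5.1

Cutoffs at x̄ ± 2s: 55.79 ± 2·24.78 = [6.23, 105.35].
1.1: z = -2.21, |z| > 2 → outlier.
5.1: z = -2.05, |z| > 2 → outlier.
Every other value lies within [6.23, 105.35].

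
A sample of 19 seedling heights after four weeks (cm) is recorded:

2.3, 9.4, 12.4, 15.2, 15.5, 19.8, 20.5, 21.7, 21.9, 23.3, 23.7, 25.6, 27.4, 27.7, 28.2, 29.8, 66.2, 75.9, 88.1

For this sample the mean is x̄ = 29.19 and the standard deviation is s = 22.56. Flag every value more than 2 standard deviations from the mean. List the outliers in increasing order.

Cutoffs at x̄ ± 2s: 29.19 ± 2·22.56 = [-15.93, 74.31].
75.9: z = 2.07, |z| > 2 → outlier.
88.1: z = 2.61, |z| > 2 → outlier.
Every other value lies within [-15.93, 74.31].

75.9, 88.1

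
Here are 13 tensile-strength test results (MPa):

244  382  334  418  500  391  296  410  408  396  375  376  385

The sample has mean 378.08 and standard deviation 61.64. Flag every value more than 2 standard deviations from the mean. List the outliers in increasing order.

Cutoffs at x̄ ± 2s: 378.08 ± 2·61.64 = [254.80, 501.36].
244: z = -2.18, |z| > 2 → outlier.
Every other value lies within [254.80, 501.36].

244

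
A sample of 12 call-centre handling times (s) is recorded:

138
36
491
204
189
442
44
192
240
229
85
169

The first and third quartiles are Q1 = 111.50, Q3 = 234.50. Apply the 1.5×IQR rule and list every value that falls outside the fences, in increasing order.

442, 491

IQR = Q3 − Q1 = 234.50 − 111.50 = 123.00.
Lower fence = Q1 − 1.5·IQR = 111.50 − 184.50 = -73.00.
Upper fence = Q3 + 1.5·IQR = 234.50 + 184.50 = 419.00.
442 > 419.00 → outlier.
491 > 419.00 → outlier.
All remaining values lie within [-73.00, 419.00].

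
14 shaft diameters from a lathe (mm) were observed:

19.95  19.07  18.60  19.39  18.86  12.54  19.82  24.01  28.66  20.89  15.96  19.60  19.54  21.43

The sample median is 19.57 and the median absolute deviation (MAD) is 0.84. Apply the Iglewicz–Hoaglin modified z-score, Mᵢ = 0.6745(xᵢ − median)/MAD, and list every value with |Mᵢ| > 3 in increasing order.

12.54, 24.01, 28.66

|Mᵢ| > 3 ⇔ |xᵢ − 19.57| > 3·0.84/0.6745 = 3.74.
So outliers lie outside [15.83, 23.31].
12.54: M = -5.64 → outlier.
24.01: M = 3.57 → outlier.
28.66: M = 7.30 → outlier.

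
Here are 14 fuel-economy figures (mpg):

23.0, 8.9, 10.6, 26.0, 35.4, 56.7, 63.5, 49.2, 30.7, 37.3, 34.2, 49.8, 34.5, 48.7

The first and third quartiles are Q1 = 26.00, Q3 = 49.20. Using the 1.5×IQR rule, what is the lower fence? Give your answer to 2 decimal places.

IQR = Q3 − Q1 = 49.20 − 26.00 = 23.20.
Lower fence = Q1 − 1.5·IQR = 26.00 − 34.80 = -8.80.
Upper fence = Q3 + 1.5·IQR = 49.20 + 34.80 = 84.00.

-8.80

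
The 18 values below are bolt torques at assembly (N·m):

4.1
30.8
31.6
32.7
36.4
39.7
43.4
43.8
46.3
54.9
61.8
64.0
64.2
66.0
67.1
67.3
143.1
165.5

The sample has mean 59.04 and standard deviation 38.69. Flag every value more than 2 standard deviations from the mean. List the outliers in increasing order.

143.1, 165.5

Cutoffs at x̄ ± 2s: 59.04 ± 2·38.69 = [-18.34, 136.42].
143.1: z = 2.17, |z| > 2 → outlier.
165.5: z = 2.75, |z| > 2 → outlier.
Every other value lies within [-18.34, 136.42].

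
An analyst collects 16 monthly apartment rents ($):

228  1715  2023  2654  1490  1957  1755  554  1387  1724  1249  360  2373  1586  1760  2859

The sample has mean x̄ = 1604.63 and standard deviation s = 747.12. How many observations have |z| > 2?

Cutoffs: x̄ ± 2s = [110.39, 3098.87].
Every value lies within the cutoffs.

0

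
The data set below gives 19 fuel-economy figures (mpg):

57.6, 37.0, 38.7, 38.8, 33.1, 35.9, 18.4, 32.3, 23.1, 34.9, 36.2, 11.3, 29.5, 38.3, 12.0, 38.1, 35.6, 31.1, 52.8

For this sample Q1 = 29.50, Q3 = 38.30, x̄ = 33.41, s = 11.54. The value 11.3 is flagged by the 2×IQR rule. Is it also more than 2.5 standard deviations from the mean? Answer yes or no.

no

z = (11.3 − 33.41) / 11.54 = -1.92.
|z| = 1.92 ≤ 2.5.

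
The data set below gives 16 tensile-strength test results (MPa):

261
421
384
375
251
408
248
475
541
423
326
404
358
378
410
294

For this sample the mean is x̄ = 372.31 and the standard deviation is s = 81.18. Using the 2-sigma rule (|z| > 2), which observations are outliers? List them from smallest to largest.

541

Cutoffs at x̄ ± 2s: 372.31 ± 2·81.18 = [209.95, 534.67].
541: z = 2.08, |z| > 2 → outlier.
Every other value lies within [209.95, 534.67].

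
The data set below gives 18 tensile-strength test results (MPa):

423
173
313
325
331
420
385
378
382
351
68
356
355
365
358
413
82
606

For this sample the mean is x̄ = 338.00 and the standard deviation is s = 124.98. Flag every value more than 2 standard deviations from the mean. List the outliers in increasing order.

68, 82, 606

Cutoffs at x̄ ± 2s: 338.00 ± 2·124.98 = [88.04, 587.96].
68: z = -2.16, |z| > 2 → outlier.
82: z = -2.05, |z| > 2 → outlier.
606: z = 2.14, |z| > 2 → outlier.
Every other value lies within [88.04, 587.96].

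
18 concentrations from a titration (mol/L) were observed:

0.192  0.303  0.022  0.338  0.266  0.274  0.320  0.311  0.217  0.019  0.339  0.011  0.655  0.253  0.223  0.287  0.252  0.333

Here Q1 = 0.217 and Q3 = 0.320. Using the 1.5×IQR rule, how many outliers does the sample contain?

4

IQR = 0.103; fences at 0.217 − 0.1545 = 0.0625 and 0.320 + 0.1545 = 0.4745.
Outside the cutoffs: 0.011, 0.019, 0.022, 0.655.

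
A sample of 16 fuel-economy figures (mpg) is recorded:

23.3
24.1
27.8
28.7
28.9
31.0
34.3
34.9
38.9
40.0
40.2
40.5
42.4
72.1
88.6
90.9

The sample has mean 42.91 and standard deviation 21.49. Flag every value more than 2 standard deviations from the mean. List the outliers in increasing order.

Cutoffs at x̄ ± 2s: 42.91 ± 2·21.49 = [-0.07, 85.89].
88.6: z = 2.13, |z| > 2 → outlier.
90.9: z = 2.23, |z| > 2 → outlier.
Every other value lies within [-0.07, 85.89].

88.6, 90.9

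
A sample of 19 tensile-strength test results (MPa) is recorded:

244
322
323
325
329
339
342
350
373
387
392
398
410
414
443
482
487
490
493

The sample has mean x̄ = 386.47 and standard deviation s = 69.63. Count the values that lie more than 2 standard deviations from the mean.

Cutoffs: x̄ ± 2s = [247.21, 525.73].
Outside the cutoffs: 244.

1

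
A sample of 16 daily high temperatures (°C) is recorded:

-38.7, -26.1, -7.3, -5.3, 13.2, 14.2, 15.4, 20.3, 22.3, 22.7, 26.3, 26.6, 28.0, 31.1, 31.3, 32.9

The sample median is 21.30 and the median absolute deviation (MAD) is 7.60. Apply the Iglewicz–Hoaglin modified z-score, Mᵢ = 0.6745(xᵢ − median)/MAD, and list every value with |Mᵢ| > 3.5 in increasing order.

|Mᵢ| > 3.5 ⇔ |xᵢ − 21.30| > 3.5·7.60/0.6745 = 39.44.
So outliers lie outside [-18.14, 60.74].
-38.7: M = -5.33 → outlier.
-26.1: M = -4.21 → outlier.

-38.7, -26.1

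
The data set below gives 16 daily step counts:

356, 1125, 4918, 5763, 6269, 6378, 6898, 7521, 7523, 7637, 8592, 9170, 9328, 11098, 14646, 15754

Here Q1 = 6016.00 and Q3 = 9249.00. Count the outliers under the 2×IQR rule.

IQR = 3233.00; fences at 6016.00 − 6466.00 = -450.00 and 9249.00 + 6466.00 = 15715.00.
Outside the cutoffs: 15754.

1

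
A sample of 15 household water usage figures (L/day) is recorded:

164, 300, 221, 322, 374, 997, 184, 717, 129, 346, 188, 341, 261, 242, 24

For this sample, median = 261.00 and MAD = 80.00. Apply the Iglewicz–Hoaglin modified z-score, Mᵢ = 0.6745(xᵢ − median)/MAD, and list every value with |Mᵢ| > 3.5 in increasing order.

|Mᵢ| > 3.5 ⇔ |xᵢ − 261.00| > 3.5·80.00/0.6745 = 415.12.
So outliers lie outside [-154.12, 676.12].
717: M = 3.84 → outlier.
997: M = 6.21 → outlier.

717, 997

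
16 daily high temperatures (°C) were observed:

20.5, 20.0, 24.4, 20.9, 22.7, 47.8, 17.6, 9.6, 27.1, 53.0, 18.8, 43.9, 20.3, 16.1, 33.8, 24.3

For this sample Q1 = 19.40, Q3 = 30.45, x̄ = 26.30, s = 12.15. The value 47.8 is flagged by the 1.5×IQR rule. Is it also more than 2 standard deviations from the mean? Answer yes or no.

z = (47.8 − 26.30) / 12.15 = 1.77.
|z| = 1.77 ≤ 2.

no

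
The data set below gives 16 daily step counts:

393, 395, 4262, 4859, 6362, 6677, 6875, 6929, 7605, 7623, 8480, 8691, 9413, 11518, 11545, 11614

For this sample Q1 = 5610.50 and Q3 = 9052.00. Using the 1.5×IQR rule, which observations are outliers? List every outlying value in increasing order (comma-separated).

393, 395

IQR = Q3 − Q1 = 9052.00 − 5610.50 = 3441.50.
Lower fence = Q1 − 1.5·IQR = 5610.50 − 5162.25 = 448.25.
Upper fence = Q3 + 1.5·IQR = 9052.00 + 5162.25 = 14214.25.
393 < 448.25 → outlier.
395 < 448.25 → outlier.
All remaining values lie within [448.25, 14214.25].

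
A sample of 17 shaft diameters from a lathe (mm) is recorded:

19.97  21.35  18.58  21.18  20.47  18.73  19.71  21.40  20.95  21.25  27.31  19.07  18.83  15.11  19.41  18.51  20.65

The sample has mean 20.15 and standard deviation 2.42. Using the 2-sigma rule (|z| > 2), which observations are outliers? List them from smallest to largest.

15.11, 27.31

Cutoffs at x̄ ± 2s: 20.15 ± 2·2.42 = [15.31, 24.99].
15.11: z = -2.08, |z| > 2 → outlier.
27.31: z = 2.96, |z| > 2 → outlier.
Every other value lies within [15.31, 24.99].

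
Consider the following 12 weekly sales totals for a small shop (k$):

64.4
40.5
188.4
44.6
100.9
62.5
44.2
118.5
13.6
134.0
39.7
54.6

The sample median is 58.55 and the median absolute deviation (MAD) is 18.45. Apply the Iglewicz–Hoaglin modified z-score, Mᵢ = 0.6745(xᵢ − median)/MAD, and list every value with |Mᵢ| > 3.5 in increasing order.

188.4

|Mᵢ| > 3.5 ⇔ |xᵢ − 58.55| > 3.5·18.45/0.6745 = 95.74.
So outliers lie outside [-37.19, 154.29].
188.4: M = 4.75 → outlier.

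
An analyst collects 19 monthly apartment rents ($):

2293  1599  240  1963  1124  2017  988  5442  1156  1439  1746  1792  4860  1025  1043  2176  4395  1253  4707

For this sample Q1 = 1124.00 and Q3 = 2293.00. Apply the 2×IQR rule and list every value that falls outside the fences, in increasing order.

IQR = Q3 − Q1 = 2293.00 − 1124.00 = 1169.00.
Lower fence = Q1 − 2·IQR = 1124.00 − 2338.00 = -1214.00.
Upper fence = Q3 + 2·IQR = 2293.00 + 2338.00 = 4631.00.
4707 > 4631.00 → outlier.
4860 > 4631.00 → outlier.
5442 > 4631.00 → outlier.
All remaining values lie within [-1214.00, 4631.00].

4707, 4860, 5442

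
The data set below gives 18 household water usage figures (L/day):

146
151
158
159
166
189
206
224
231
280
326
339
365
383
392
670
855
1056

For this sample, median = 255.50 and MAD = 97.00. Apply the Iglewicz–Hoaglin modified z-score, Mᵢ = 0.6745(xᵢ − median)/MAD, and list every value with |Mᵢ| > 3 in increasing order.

855, 1056

|Mᵢ| > 3 ⇔ |xᵢ − 255.50| > 3·97.00/0.6745 = 431.43.
So outliers lie outside [-175.93, 686.93].
855: M = 4.17 → outlier.
1056: M = 5.57 → outlier.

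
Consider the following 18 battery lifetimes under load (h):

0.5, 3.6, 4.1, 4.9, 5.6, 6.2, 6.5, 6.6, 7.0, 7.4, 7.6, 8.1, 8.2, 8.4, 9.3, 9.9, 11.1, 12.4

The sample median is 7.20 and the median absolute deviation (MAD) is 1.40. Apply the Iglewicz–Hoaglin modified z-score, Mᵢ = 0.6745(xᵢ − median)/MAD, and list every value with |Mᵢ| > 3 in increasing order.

|Mᵢ| > 3 ⇔ |xᵢ − 7.20| > 3·1.40/0.6745 = 6.23.
So outliers lie outside [0.97, 13.43].
0.5: M = -3.23 → outlier.

0.5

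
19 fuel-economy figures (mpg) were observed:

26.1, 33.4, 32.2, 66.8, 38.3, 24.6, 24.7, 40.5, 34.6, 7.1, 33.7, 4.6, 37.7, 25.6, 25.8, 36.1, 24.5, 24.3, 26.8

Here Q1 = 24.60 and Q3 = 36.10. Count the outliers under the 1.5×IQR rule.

IQR = 11.50; fences at 24.60 − 17.25 = 7.35 and 36.10 + 17.25 = 53.35.
Outside the cutoffs: 4.6, 7.1, 66.8.

3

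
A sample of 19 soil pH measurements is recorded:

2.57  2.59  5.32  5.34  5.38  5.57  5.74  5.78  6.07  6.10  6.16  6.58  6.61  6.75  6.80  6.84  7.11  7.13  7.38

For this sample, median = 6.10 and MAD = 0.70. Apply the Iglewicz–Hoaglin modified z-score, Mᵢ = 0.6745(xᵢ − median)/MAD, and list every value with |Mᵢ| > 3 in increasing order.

2.57, 2.59

|Mᵢ| > 3 ⇔ |xᵢ − 6.10| > 3·0.70/0.6745 = 3.11.
So outliers lie outside [2.99, 9.21].
2.57: M = -3.40 → outlier.
2.59: M = -3.38 → outlier.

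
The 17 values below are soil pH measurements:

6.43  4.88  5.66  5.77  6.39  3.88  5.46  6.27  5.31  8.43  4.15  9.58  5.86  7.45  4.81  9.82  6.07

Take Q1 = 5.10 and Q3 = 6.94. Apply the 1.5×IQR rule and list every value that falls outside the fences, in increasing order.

9.82

IQR = Q3 − Q1 = 6.94 − 5.10 = 1.84.
Lower fence = Q1 − 1.5·IQR = 5.10 − 2.76 = 2.34.
Upper fence = Q3 + 1.5·IQR = 6.94 + 2.76 = 9.70.
9.82 > 9.70 → outlier.
All remaining values lie within [2.34, 9.70].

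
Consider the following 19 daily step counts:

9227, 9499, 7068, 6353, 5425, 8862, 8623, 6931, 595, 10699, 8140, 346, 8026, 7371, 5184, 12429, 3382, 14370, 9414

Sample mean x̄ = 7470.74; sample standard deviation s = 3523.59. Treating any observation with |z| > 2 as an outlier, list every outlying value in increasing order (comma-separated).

346

Cutoffs at x̄ ± 2s: 7470.74 ± 2·3523.59 = [423.56, 14517.92].
346: z = -2.02, |z| > 2 → outlier.
Every other value lies within [423.56, 14517.92].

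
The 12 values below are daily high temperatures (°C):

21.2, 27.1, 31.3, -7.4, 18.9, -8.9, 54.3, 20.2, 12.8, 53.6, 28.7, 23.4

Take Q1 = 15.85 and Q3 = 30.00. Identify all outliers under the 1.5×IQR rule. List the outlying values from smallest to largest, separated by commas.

-8.9, -7.4, 53.6, 54.3

IQR = Q3 − Q1 = 30.00 − 15.85 = 14.15.
Lower fence = Q1 − 1.5·IQR = 15.85 − 21.225 = -5.375.
Upper fence = Q3 + 1.5·IQR = 30.00 + 21.225 = 51.225.
-8.9 < -5.375 → outlier.
-7.4 < -5.375 → outlier.
53.6 > 51.225 → outlier.
54.3 > 51.225 → outlier.
All remaining values lie within [-5.375, 51.225].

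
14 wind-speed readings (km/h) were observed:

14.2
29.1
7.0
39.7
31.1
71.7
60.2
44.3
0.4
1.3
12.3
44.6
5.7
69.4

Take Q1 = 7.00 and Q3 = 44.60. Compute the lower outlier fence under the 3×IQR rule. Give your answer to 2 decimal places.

IQR = Q3 − Q1 = 44.60 − 7.00 = 37.60.
Lower fence = Q1 − 3·IQR = 7.00 − 112.80 = -105.80.
Upper fence = Q3 + 3·IQR = 44.60 + 112.80 = 157.40.

-105.80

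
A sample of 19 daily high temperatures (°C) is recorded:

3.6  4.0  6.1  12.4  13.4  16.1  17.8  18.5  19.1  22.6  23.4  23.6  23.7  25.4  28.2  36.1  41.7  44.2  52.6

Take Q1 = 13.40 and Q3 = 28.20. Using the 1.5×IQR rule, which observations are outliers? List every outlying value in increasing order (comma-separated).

52.6

IQR = Q3 − Q1 = 28.20 − 13.40 = 14.80.
Lower fence = Q1 − 1.5·IQR = 13.40 − 22.20 = -8.80.
Upper fence = Q3 + 1.5·IQR = 28.20 + 22.20 = 50.40.
52.6 > 50.40 → outlier.
All remaining values lie within [-8.80, 50.40].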